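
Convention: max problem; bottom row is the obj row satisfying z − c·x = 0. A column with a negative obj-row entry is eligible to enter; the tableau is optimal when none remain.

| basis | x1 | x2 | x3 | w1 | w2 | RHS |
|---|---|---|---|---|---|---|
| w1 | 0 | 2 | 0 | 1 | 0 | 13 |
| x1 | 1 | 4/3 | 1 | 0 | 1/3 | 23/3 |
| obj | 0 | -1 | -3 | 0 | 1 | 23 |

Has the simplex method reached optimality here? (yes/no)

The obj-row has a negative entry -3 in column x3, so it is not optimal.

no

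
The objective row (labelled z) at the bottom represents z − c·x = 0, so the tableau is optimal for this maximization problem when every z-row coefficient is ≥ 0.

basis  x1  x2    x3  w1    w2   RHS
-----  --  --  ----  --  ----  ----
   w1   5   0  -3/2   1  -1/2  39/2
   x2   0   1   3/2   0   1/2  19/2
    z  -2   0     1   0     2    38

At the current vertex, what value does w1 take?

w1 is basic (row 1); its value is the RHS of that row, 39/2.

39/2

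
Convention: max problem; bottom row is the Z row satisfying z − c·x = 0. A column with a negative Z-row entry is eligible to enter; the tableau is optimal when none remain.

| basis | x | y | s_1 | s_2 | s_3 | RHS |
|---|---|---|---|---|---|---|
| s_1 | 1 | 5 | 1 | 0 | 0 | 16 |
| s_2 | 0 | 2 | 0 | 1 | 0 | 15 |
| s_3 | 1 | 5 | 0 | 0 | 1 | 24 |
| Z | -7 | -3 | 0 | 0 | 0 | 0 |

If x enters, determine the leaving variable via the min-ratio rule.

Column x entries and ratios — s_1: 16/1 = 16; s_2: 0 ≤ 0, skip; s_3: 24/1 = 24.
Smallest ratio is 16 in the row of s_1, so s_1 leaves.

s_1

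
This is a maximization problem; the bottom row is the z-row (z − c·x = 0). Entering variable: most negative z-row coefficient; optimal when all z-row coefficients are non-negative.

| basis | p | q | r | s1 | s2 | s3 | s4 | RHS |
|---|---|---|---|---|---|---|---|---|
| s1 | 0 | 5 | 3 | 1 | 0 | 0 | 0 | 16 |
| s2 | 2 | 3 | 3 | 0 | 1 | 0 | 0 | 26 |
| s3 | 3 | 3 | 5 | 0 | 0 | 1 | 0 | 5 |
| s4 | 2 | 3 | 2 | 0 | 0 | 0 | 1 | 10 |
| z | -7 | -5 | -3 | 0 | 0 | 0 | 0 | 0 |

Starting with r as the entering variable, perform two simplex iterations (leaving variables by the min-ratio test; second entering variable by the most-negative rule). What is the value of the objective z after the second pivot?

Ratio test on column r — row 1: 16/3 = 16/3; row 2: 26/3 = 26/3; row 3: 5/5 = 1; row 4: 10/2 = 5. Minimum is 1 at row 3 (s3 leaves); pivot element 5.
Pivot on row 3; the z-row RHS becomes 0 − (-3)·1 = 3.
Next entering variable (most negative z-row entry -26/5): p.
Ratio test on column p — row 1: entry -9/5 ≤ 0; row 2: 23/(1/5) = 115; row 3: 1/(3/5) = 5/3; row 4: 8/(4/5) = 10. Minimum is 5/3 at row 3 (r leaves); pivot element 3/5.
After the second pivot the z-row RHS is 3 − (-26/5)·(5/3) = 35/3.

35/3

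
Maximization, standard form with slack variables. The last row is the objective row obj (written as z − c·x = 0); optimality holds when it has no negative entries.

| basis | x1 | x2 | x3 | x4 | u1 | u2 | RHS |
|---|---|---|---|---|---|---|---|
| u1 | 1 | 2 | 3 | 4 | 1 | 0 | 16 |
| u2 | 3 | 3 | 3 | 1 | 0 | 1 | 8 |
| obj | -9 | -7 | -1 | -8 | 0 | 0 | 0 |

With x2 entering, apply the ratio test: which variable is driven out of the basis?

u2

Column x2 entries and ratios — u1: 16/2 = 8; u2: 8/3 = 8/3.
Smallest ratio is 8/3 in the row of u2, so u2 leaves.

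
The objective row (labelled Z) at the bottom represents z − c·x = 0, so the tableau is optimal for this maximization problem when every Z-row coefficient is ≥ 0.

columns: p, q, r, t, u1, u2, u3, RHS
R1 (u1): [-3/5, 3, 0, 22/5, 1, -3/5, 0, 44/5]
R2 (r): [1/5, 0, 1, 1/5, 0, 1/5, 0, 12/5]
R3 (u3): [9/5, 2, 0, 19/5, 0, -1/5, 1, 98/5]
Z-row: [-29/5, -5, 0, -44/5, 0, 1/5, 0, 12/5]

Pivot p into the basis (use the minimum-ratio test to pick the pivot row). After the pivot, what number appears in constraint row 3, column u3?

Ratio test on column p — row 1: entry -3/5 ≤ 0; row 2: (12/5)/(1/5) = 12; row 3: (98/5)/(9/5) = 98/9. Minimum is 98/9 at row 3 (u3 leaves); pivot element 9/5.
Divide row 3 by 9/5; eliminate column p from the other rows.
In the new row 3, the u3 entry is the old entry divided by the pivot: 1/(9/5) = 5/9.

5/9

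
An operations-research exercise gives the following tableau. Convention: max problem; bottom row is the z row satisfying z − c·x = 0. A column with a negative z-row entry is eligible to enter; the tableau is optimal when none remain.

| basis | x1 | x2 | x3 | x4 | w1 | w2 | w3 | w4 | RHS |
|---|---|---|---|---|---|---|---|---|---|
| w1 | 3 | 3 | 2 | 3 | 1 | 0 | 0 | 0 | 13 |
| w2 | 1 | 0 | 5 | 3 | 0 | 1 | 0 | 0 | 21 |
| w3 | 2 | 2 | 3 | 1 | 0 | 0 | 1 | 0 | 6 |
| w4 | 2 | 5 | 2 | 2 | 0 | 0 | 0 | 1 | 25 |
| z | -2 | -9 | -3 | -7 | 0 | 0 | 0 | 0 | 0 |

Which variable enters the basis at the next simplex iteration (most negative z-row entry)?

x2

Negative z-row entries: x1: -2, x2: -9, x3: -3, x4: -7.
The most negative is -9 in column x2, so x2 enters.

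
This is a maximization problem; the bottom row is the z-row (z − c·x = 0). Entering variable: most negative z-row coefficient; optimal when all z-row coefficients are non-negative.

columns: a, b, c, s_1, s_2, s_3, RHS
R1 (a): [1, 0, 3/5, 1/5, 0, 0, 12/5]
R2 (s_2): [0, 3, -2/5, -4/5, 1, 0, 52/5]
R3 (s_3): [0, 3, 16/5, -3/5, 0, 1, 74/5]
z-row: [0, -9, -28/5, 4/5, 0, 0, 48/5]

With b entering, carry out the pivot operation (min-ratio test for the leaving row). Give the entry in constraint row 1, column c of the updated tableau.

3/5

Ratio test on column b — row 1: entry 0 ≤ 0; row 2: (52/5)/3 = 52/15; row 3: (74/5)/3 = 74/15. Minimum is 52/15 at row 2 (s_2 leaves); pivot element 3.
Divide row 2 by 3; eliminate column b from the other rows.
Row 1 update in column c: 3/5 − 0·(-2/15) = 3/5.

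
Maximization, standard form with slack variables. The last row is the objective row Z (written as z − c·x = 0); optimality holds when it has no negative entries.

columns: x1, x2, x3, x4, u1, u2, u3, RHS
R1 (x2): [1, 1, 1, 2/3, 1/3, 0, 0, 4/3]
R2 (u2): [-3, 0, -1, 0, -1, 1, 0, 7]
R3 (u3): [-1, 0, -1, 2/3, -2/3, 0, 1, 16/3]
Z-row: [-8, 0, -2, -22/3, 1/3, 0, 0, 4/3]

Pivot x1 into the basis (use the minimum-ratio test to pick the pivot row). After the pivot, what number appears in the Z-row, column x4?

-2

Ratio test on column x1 — row 1: (4/3)/1 = 4/3; row 2: entry -3 ≤ 0; row 3: entry -1 ≤ 0. Minimum is 4/3 at row 1 (x2 leaves); pivot element 1.
Divide row 1 by 1; eliminate column x1 from the other rows.
Z-row update in column x4: -22/3 − (-8)·(2/3) = -2.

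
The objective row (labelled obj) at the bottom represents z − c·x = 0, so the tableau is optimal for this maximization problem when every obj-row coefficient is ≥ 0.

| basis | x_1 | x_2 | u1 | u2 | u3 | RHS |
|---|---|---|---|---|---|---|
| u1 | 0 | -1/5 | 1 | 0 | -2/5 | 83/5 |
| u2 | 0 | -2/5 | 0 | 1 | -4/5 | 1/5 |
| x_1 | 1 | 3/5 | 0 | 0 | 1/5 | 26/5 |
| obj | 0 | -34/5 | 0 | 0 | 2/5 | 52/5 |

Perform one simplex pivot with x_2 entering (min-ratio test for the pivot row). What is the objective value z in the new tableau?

Ratio test on column x_2 — row 1: entry -1/5 ≤ 0; row 2: entry -2/5 ≤ 0; row 3: (26/5)/(3/5) = 26/3. Minimum is 26/3 at row 3 (x_1 leaves); pivot element 3/5.
Pivot on row 3; the obj-row RHS becomes 52/5 − (-34/5)·(26/3) = 208/3.

208/3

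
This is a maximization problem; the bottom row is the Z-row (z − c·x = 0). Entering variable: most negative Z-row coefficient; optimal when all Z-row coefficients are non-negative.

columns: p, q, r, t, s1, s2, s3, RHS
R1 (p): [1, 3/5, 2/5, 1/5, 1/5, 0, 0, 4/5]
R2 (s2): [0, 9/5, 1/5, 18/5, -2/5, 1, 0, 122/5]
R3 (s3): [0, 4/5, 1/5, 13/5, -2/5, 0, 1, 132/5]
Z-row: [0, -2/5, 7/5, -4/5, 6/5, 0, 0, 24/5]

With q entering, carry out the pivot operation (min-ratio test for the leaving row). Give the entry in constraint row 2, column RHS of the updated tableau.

22

Ratio test on column q — row 1: (4/5)/(3/5) = 4/3; row 2: (122/5)/(9/5) = 122/9; row 3: (132/5)/(4/5) = 33. Minimum is 4/3 at row 1 (p leaves); pivot element 3/5.
Divide row 1 by 3/5; eliminate column q from the other rows.
Row 2 update in column RHS: 122/5 − (9/5)·(4/3) = 22.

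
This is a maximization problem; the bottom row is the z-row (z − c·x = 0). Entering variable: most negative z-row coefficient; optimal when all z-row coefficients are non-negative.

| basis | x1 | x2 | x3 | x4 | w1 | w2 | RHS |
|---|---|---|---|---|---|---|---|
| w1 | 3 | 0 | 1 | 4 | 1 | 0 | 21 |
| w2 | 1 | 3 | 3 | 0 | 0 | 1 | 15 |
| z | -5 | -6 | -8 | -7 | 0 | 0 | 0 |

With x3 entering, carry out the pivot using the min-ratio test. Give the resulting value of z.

40

Ratio test on column x3 — row 1: 21/1 = 21; row 2: 15/3 = 5. Minimum is 5 at row 2 (w2 leaves); pivot element 3.
Pivot on row 2; the z-row RHS becomes 0 − (-8)·5 = 40.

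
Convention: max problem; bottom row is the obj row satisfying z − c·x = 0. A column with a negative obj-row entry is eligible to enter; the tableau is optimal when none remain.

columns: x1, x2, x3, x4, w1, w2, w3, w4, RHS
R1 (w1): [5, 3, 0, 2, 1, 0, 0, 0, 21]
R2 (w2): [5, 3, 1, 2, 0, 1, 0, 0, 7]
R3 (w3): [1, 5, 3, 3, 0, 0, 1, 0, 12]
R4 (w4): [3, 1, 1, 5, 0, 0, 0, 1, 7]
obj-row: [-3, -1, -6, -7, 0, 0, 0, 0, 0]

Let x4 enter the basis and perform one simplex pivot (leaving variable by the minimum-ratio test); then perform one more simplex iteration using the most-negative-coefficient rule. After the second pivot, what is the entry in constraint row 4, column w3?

Ratio test on column x4 — row 1: 21/2 = 21/2; row 2: 7/2 = 7/2; row 3: 12/3 = 4; row 4: 7/5 = 7/5. Minimum is 7/5 at row 4 (w4 leaves); pivot element 5.
Divide row 4 by 5; eliminate column x4 from the other rows.
Second iteration: most negative obj-row entry is -23/5 in column x3, so x3 enters.
Ratio test on column x3 — row 1: entry -2/5 ≤ 0; row 2: (21/5)/(3/5) = 7; row 3: (39/5)/(12/5) = 13/4; row 4: (7/5)/(1/5) = 7. Minimum is 13/4 at row 3 (w3 leaves); pivot element 12/5.
Divide row 3 by 12/5; eliminate column x3 from the other rows.
After both pivots, the entry at constraint row 4, column w3 is -1/12.

-1/12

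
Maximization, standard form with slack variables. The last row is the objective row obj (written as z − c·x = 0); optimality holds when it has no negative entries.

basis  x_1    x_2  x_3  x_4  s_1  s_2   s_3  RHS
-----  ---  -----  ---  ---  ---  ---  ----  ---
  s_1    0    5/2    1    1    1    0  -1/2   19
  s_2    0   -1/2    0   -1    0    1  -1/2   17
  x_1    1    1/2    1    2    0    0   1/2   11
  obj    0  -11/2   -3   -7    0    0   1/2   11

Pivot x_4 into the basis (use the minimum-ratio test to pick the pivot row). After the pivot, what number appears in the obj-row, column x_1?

Ratio test on column x_4 — row 1: 19/1 = 19; row 2: entry -1 ≤ 0; row 3: 11/2 = 11/2. Minimum is 11/2 at row 3 (x_1 leaves); pivot element 2.
Divide row 3 by 2; eliminate column x_4 from the other rows.
obj-row update in column x_1: 0 − (-7)·(1/2) = 7/2.

7/2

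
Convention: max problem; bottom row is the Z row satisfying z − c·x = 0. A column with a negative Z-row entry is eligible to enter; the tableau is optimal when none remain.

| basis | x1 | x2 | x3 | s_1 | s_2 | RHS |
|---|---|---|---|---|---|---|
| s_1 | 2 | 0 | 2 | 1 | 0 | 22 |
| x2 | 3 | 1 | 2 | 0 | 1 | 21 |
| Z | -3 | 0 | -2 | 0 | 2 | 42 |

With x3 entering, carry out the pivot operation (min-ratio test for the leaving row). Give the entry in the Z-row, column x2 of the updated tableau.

1

Ratio test on column x3 — row 1: 22/2 = 11; row 2: 21/2 = 21/2. Minimum is 21/2 at row 2 (x2 leaves); pivot element 2.
Divide row 2 by 2; eliminate column x3 from the other rows.
Z-row update in column x2: 0 − (-2)·(1/2) = 1.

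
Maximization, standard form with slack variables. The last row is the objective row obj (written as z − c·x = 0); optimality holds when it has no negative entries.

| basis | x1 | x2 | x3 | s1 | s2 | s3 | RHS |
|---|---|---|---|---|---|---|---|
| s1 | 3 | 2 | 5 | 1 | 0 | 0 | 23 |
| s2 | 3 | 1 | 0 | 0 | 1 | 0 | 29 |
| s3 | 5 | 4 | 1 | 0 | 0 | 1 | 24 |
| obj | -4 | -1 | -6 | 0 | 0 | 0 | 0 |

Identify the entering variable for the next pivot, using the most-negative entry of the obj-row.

x3

Negative obj-row entries: x1: -4, x2: -1, x3: -6.
The most negative is -6 in column x3, so x3 enters.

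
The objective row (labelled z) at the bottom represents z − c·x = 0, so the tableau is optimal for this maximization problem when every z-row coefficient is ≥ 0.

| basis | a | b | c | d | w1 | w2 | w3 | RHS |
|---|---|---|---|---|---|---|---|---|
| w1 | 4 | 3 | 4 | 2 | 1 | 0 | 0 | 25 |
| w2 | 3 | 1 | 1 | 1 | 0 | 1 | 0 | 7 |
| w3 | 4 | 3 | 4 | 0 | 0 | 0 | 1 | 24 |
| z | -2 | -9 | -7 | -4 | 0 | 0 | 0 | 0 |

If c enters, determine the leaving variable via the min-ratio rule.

w3

Column c entries and ratios — w1: 25/4 = 25/4; w2: 7/1 = 7; w3: 24/4 = 6.
Smallest ratio is 6 in the row of w3, so w3 leaves.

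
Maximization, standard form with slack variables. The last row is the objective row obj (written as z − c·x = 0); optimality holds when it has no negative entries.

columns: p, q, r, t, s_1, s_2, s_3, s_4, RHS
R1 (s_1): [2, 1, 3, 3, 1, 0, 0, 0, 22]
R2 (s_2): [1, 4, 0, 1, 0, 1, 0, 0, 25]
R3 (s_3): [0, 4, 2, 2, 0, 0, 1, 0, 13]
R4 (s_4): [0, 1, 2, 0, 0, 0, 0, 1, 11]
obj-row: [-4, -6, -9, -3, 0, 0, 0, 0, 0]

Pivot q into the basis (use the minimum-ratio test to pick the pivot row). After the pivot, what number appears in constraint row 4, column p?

0

Ratio test on column q — row 1: 22/1 = 22; row 2: 25/4 = 25/4; row 3: 13/4 = 13/4; row 4: 11/1 = 11. Minimum is 13/4 at row 3 (s_3 leaves); pivot element 4.
Divide row 3 by 4; eliminate column q from the other rows.
Row 4 update in column p: 0 − 1·0 = 0.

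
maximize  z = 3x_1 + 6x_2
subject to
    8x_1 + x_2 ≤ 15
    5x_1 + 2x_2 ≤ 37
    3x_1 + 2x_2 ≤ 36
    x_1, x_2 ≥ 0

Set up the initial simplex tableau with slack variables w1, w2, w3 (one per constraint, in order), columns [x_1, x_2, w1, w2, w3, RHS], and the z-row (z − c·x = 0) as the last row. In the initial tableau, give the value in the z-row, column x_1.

The z-row carries the negated objective coefficients: the x_1 entry is -3.

-3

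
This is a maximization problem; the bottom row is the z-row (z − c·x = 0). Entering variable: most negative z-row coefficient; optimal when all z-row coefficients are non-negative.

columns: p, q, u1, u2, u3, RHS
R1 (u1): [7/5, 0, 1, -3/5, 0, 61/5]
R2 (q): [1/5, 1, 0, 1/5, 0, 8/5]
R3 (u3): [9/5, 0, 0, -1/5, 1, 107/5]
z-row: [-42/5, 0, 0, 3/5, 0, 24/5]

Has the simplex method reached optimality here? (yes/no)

no

The z-row has a negative entry -42/5 in column p, so it is not optimal.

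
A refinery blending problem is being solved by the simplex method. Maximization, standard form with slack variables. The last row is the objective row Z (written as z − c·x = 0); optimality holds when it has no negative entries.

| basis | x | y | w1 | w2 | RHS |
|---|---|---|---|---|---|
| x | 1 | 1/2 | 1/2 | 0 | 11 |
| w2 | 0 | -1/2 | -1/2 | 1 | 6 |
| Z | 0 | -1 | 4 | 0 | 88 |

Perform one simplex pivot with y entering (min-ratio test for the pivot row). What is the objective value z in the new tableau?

110

Ratio test on column y — row 1: 11/(1/2) = 22; row 2: entry -1/2 ≤ 0. Minimum is 22 at row 1 (x leaves); pivot element 1/2.
Pivot on row 1; the Z-row RHS becomes 88 − (-1)·22 = 110.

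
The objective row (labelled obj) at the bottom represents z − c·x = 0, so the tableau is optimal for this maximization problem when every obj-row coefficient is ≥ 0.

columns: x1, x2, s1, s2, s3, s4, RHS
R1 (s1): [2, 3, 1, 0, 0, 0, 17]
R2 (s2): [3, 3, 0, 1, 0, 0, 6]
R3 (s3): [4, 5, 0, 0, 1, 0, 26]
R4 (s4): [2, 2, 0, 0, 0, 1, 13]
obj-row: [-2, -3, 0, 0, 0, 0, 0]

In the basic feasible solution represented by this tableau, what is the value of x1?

0

x1 is not in the basis, so in the current basic feasible solution x1 = 0.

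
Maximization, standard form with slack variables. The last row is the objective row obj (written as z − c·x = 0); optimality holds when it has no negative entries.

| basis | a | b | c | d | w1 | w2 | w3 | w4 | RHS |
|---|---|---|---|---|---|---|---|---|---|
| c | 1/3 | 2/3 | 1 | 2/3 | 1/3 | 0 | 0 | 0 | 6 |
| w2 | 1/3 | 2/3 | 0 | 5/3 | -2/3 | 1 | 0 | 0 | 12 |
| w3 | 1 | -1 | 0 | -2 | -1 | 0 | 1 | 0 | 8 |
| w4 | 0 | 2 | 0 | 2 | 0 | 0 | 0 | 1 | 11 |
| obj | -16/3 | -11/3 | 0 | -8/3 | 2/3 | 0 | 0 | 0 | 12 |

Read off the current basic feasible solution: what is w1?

0

w1 is not in the basis, so in the current basic feasible solution w1 = 0.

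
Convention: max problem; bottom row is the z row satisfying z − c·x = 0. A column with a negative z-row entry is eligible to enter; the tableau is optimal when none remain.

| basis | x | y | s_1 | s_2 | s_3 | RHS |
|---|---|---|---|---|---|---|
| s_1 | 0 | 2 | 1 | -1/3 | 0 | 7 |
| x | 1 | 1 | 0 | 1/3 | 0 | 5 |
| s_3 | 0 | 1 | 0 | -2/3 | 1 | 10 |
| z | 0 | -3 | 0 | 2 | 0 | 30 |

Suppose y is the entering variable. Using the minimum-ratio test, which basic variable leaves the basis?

s_1

Column y entries and ratios — s_1: 7/2 = 7/2; x: 5/1 = 5; s_3: 10/1 = 10.
Smallest ratio is 7/2 in the row of s_1, so s_1 leaves.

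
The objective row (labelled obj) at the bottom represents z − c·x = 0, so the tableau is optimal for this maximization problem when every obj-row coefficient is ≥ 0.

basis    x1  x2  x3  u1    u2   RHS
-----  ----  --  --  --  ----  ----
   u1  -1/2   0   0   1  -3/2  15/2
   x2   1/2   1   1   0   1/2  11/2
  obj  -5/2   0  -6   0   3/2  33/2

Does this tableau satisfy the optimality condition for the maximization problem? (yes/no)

no

The obj-row has a negative entry -6 in column x3, so it is not optimal.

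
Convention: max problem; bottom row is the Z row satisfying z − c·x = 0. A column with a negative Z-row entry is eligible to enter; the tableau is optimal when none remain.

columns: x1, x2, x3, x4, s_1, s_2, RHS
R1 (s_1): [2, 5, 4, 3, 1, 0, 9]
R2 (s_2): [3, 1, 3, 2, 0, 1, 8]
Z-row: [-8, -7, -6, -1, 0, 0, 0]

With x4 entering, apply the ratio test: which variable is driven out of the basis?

s_1

Column x4 entries and ratios — s_1: 9/3 = 3; s_2: 8/2 = 4.
Smallest ratio is 3 in the row of s_1, so s_1 leaves.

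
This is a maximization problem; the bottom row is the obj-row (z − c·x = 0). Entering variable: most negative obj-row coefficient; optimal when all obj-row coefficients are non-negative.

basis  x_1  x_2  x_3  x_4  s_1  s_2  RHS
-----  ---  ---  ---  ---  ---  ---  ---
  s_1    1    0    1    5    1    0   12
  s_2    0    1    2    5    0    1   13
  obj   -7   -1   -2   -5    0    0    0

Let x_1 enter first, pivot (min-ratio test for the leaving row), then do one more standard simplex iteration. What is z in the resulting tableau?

Ratio test on column x_1 — row 1: 12/1 = 12; row 2: entry 0 ≤ 0. Minimum is 12 at row 1 (s_1 leaves); pivot element 1.
Pivot on row 1; the obj-row RHS becomes 0 − (-7)·12 = 84.
Next entering variable (most negative obj-row entry -1): x_2.
Ratio test on column x_2 — row 1: entry 0 ≤ 0; row 2: 13/1 = 13. Minimum is 13 at row 2 (s_2 leaves); pivot element 1.
After the second pivot the obj-row RHS is 84 − (-1)·13 = 97.

97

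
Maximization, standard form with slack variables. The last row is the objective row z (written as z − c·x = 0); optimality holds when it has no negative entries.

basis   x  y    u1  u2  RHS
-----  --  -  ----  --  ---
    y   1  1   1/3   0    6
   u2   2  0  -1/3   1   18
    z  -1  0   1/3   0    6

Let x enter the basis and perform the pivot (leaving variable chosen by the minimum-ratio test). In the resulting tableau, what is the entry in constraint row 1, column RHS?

Ratio test on column x — row 1: 6/1 = 6; row 2: 18/2 = 9. Minimum is 6 at row 1 (y leaves); pivot element 1.
Divide row 1 by 1; eliminate column x from the other rows.
In the new row 1, the RHS entry is the old entry divided by the pivot: 6/1 = 6.

6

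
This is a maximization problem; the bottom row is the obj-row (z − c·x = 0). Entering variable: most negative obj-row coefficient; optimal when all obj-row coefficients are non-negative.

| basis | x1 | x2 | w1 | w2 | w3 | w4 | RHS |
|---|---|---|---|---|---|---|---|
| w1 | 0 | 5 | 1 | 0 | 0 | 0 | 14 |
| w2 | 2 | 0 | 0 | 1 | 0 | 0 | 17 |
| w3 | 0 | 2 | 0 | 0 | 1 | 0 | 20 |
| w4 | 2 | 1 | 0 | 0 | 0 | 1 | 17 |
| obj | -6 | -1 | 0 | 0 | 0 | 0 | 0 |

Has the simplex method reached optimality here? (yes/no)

The obj-row has a negative entry -6 in column x1, so it is not optimal.

no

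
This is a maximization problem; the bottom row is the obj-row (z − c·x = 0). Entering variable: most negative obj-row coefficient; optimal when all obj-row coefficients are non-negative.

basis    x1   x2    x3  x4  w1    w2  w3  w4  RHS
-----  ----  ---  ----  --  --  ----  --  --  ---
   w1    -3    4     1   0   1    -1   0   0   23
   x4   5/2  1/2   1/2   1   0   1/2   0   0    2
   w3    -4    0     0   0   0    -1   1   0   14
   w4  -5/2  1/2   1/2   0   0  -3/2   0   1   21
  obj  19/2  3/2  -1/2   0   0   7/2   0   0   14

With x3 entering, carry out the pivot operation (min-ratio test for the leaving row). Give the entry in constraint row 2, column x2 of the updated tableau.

1

Ratio test on column x3 — row 1: 23/1 = 23; row 2: 2/(1/2) = 4; row 3: entry 0 ≤ 0; row 4: 21/(1/2) = 42. Minimum is 4 at row 2 (x4 leaves); pivot element 1/2.
Divide row 2 by 1/2; eliminate column x3 from the other rows.
In the new row 2, the x2 entry is the old entry divided by the pivot: (1/2)/(1/2) = 1.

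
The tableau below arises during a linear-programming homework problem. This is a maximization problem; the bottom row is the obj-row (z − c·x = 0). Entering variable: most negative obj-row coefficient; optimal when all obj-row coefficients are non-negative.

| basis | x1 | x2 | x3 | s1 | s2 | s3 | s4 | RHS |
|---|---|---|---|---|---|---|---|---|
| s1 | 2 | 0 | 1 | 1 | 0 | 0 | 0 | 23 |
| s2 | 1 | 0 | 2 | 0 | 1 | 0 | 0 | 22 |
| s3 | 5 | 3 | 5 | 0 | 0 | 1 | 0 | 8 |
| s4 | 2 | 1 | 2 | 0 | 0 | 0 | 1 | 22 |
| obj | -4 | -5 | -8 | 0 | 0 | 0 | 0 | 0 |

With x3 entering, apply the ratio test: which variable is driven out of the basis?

s3

Column x3 entries and ratios — s1: 23/1 = 23; s2: 22/2 = 11; s3: 8/5 = 8/5; s4: 22/2 = 11.
Smallest ratio is 8/5 in the row of s3, so s3 leaves.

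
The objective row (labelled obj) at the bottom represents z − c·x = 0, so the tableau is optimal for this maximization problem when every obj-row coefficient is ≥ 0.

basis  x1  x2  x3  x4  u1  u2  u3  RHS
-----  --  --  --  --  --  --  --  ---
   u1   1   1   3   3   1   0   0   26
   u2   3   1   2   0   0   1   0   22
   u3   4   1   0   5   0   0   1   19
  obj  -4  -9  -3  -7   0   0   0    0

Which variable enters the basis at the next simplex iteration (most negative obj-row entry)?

Negative obj-row entries: x1: -4, x2: -9, x3: -3, x4: -7.
The most negative is -9 in column x2, so x2 enters.

x2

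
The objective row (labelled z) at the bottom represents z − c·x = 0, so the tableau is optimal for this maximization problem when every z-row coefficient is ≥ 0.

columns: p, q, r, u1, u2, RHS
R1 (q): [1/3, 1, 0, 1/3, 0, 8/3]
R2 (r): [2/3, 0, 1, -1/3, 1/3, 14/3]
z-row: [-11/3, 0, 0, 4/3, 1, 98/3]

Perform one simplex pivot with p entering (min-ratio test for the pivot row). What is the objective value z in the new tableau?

175/3

Ratio test on column p — row 1: (8/3)/(1/3) = 8; row 2: (14/3)/(2/3) = 7. Minimum is 7 at row 2 (r leaves); pivot element 2/3.
Pivot on row 2; the z-row RHS becomes 98/3 − (-11/3)·7 = 175/3.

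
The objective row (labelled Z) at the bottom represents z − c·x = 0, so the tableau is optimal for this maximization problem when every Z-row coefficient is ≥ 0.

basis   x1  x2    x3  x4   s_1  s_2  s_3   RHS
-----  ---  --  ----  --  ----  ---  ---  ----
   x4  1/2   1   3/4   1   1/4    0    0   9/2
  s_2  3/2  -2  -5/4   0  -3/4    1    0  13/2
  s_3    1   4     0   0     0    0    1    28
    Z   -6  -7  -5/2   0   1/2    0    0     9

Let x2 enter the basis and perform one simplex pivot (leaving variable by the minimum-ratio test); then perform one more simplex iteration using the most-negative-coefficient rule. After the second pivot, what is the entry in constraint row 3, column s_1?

-11/10

Ratio test on column x2 — row 1: (9/2)/1 = 9/2; row 2: entry -2 ≤ 0; row 3: 28/4 = 7. Minimum is 9/2 at row 1 (x4 leaves); pivot element 1.
Divide row 1 by 1; eliminate column x2 from the other rows.
Second iteration: most negative Z-row entry is -5/2 in column x1, so x1 enters.
Ratio test on column x1 — row 1: (9/2)/(1/2) = 9; row 2: (31/2)/(5/2) = 31/5; row 3: entry -1 ≤ 0. Minimum is 31/5 at row 2 (s_2 leaves); pivot element 5/2.
Divide row 2 by 5/2; eliminate column x1 from the other rows.
After both pivots, the entry at constraint row 3, column s_1 is -11/10.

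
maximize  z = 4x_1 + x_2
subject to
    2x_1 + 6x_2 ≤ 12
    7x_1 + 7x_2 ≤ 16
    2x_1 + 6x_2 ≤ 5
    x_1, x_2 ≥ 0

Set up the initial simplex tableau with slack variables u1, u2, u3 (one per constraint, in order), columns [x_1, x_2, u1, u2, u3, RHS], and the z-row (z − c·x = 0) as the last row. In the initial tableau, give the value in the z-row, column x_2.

-1

The z-row carries the negated objective coefficients: the x_2 entry is -1.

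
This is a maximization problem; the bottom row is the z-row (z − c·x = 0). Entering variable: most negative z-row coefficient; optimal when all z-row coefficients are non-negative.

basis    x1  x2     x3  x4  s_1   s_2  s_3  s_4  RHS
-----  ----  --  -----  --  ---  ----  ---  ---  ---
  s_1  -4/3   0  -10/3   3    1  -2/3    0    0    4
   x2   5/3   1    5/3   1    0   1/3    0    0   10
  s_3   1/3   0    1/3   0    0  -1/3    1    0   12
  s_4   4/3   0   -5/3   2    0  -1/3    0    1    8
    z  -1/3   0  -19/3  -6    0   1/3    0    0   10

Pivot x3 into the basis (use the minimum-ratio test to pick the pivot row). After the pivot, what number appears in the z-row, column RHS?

Ratio test on column x3 — row 1: entry -10/3 ≤ 0; row 2: 10/(5/3) = 6; row 3: 12/(1/3) = 36; row 4: entry -5/3 ≤ 0. Minimum is 6 at row 2 (x2 leaves); pivot element 5/3.
Divide row 2 by 5/3; eliminate column x3 from the other rows.
z-row update in column RHS: 10 − (-19/3)·6 = 48.

48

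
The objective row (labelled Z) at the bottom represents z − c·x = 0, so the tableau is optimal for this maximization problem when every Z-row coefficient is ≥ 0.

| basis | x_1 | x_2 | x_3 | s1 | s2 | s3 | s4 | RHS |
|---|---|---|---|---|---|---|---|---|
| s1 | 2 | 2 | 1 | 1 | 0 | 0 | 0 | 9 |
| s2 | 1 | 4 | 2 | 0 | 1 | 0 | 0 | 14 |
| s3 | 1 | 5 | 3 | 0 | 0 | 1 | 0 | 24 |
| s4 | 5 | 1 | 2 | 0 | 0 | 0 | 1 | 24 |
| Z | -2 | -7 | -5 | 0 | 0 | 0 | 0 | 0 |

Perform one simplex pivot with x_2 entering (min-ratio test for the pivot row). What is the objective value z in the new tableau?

Ratio test on column x_2 — row 1: 9/2 = 9/2; row 2: 14/4 = 7/2; row 3: 24/5 = 24/5; row 4: 24/1 = 24. Minimum is 7/2 at row 2 (s2 leaves); pivot element 4.
Pivot on row 2; the Z-row RHS becomes 0 − (-7)·(7/2) = 49/2.

49/2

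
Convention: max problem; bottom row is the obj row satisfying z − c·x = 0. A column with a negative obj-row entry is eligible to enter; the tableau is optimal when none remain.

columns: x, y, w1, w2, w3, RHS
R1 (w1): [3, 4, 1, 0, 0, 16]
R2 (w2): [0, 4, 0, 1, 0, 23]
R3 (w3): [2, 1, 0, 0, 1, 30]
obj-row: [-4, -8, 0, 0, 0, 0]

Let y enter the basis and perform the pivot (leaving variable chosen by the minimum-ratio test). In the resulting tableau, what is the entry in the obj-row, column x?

Ratio test on column y — row 1: 16/4 = 4; row 2: 23/4 = 23/4; row 3: 30/1 = 30. Minimum is 4 at row 1 (w1 leaves); pivot element 4.
Divide row 1 by 4; eliminate column y from the other rows.
obj-row update in column x: -4 − (-8)·(3/4) = 2.

2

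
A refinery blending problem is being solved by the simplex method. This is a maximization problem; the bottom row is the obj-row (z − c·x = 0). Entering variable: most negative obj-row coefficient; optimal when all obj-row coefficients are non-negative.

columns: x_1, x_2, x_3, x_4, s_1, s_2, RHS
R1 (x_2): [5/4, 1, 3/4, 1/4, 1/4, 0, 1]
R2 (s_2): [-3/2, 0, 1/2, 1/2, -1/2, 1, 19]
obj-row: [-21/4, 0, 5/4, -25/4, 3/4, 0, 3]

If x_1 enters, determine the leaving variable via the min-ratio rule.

Column x_1 entries and ratios — x_2: 1/(5/4) = 4/5; s_2: -3/2 ≤ 0, skip.
Smallest ratio is 4/5 in the row of x_2, so x_2 leaves.

x_2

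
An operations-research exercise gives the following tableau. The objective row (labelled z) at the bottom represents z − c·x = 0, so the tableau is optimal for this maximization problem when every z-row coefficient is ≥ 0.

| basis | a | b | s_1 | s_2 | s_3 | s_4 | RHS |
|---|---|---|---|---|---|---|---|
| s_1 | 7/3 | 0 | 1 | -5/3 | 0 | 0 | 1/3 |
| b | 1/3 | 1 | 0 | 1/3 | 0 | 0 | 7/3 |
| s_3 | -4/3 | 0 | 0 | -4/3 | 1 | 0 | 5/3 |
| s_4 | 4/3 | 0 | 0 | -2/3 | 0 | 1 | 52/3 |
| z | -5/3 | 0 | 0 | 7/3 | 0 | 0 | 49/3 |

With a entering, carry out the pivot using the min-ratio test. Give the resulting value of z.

116/7

Ratio test on column a — row 1: (1/3)/(7/3) = 1/7; row 2: (7/3)/(1/3) = 7; row 3: entry -4/3 ≤ 0; row 4: (52/3)/(4/3) = 13. Minimum is 1/7 at row 1 (s_1 leaves); pivot element 7/3.
Pivot on row 1; the z-row RHS becomes 49/3 − (-5/3)·(1/7) = 116/7.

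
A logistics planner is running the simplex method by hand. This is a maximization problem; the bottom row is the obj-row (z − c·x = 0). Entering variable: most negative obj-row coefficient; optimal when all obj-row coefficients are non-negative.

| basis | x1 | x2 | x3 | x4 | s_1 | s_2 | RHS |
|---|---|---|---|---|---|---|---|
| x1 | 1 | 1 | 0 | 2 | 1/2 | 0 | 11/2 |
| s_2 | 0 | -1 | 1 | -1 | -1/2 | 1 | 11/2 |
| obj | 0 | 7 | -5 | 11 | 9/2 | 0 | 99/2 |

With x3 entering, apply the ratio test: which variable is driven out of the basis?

s_2

Column x3 entries and ratios — x1: 0 ≤ 0, skip; s_2: (11/2)/1 = 11/2.
Smallest ratio is 11/2 in the row of s_2, so s_2 leaves.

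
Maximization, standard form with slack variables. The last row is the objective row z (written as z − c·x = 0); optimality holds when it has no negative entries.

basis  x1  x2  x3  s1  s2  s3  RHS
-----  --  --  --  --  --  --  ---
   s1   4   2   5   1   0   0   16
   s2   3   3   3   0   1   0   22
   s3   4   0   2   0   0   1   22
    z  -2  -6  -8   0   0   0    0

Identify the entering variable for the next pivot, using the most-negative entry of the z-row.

x3

Negative z-row entries: x1: -2, x2: -6, x3: -8.
The most negative is -8 in column x3, so x3 enters.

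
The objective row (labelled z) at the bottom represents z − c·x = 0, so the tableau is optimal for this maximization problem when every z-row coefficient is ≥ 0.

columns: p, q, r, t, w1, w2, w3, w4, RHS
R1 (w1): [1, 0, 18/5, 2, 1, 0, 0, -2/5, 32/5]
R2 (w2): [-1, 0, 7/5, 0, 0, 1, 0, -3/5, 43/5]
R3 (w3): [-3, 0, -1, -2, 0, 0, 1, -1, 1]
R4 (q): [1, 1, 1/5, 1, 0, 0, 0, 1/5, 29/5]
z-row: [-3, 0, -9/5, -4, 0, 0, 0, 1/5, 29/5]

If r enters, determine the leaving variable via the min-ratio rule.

Column r entries and ratios — w1: (32/5)/(18/5) = 16/9; w2: (43/5)/(7/5) = 43/7; w3: -1 ≤ 0, skip; q: (29/5)/(1/5) = 29.
Smallest ratio is 16/9 in the row of w1, so w1 leaves.

w1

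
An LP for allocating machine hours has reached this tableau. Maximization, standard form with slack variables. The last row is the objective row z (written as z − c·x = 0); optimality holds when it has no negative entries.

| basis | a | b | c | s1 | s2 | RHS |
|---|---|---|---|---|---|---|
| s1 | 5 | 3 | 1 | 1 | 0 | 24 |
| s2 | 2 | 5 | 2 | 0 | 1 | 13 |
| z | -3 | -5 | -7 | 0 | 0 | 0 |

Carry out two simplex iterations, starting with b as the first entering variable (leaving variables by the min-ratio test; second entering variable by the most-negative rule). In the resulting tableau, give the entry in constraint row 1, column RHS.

Ratio test on column b — row 1: 24/3 = 8; row 2: 13/5 = 13/5. Minimum is 13/5 at row 2 (s2 leaves); pivot element 5.
Divide row 2 by 5; eliminate column b from the other rows.
Second iteration: most negative z-row entry is -5 in column c, so c enters.
Ratio test on column c — row 1: entry -1/5 ≤ 0; row 2: (13/5)/(2/5) = 13/2. Minimum is 13/2 at row 2 (b leaves); pivot element 2/5.
Divide row 2 by 2/5; eliminate column c from the other rows.
After both pivots, the entry at constraint row 1, column RHS is 35/2.

35/2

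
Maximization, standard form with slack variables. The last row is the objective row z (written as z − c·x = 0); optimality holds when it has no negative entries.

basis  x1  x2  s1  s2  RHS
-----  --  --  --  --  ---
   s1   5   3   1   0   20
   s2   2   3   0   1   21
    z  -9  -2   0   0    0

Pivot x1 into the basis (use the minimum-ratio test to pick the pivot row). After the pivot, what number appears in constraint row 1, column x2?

3/5

Ratio test on column x1 — row 1: 20/5 = 4; row 2: 21/2 = 21/2. Minimum is 4 at row 1 (s1 leaves); pivot element 5.
Divide row 1 by 5; eliminate column x1 from the other rows.
In the new row 1, the x2 entry is the old entry divided by the pivot: 3/5 = 3/5.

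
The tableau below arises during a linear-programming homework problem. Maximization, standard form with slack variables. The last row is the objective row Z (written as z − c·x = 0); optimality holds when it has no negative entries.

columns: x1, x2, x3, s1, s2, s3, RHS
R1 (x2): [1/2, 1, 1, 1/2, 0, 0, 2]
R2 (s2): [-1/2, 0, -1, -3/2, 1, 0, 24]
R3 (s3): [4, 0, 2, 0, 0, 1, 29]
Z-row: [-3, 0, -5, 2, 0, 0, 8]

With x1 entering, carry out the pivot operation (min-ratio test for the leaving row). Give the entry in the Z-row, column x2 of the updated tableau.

Ratio test on column x1 — row 1: 2/(1/2) = 4; row 2: entry -1/2 ≤ 0; row 3: 29/4 = 29/4. Minimum is 4 at row 1 (x2 leaves); pivot element 1/2.
Divide row 1 by 1/2; eliminate column x1 from the other rows.
Z-row update in column x2: 0 − (-3)·2 = 6.

6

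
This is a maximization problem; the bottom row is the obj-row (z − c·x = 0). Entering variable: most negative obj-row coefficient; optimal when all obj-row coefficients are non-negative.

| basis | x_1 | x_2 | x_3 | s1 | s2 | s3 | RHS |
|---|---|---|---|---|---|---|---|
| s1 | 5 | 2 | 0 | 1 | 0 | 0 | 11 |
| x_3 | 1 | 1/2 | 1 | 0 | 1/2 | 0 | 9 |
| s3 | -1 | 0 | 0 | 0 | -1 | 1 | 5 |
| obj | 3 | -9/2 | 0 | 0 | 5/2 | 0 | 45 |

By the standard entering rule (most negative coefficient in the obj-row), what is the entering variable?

x_2

Negative obj-row entries: x_2: -9/2.
The most negative is -9/2 in column x_2, so x_2 enters.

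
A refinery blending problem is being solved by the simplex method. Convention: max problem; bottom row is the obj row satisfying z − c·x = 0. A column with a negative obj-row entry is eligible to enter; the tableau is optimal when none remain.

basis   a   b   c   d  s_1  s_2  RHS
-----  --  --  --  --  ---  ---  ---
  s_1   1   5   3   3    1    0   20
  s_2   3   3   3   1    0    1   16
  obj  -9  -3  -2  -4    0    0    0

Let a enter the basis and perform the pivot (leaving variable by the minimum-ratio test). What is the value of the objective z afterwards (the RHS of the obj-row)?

48

Ratio test on column a — row 1: 20/1 = 20; row 2: 16/3 = 16/3. Minimum is 16/3 at row 2 (s_2 leaves); pivot element 3.
Pivot on row 2; the obj-row RHS becomes 0 − (-9)·(16/3) = 48.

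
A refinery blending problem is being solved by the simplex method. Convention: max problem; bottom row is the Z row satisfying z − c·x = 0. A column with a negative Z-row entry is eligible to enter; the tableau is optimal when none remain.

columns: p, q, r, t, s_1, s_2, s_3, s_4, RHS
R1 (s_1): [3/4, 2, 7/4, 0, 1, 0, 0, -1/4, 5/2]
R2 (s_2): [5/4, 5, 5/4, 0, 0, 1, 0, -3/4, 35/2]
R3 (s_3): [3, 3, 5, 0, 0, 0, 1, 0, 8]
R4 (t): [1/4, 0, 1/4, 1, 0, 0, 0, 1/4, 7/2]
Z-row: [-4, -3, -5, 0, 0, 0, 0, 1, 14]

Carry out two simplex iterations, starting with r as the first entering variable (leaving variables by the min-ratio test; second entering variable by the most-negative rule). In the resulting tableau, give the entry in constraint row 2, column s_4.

Ratio test on column r — row 1: (5/2)/(7/4) = 10/7; row 2: (35/2)/(5/4) = 14; row 3: 8/5 = 8/5; row 4: (7/2)/(1/4) = 14. Minimum is 10/7 at row 1 (s_1 leaves); pivot element 7/4.
Divide row 1 by 7/4; eliminate column r from the other rows.
Second iteration: most negative Z-row entry is -13/7 in column p, so p enters.
Ratio test on column p — row 1: (10/7)/(3/7) = 10/3; row 2: (110/7)/(5/7) = 22; row 3: (6/7)/(6/7) = 1; row 4: (22/7)/(1/7) = 22. Minimum is 1 at row 3 (s_3 leaves); pivot element 6/7.
Divide row 3 by 6/7; eliminate column p from the other rows.
After both pivots, the entry at constraint row 2, column s_4 is -7/6.

-7/6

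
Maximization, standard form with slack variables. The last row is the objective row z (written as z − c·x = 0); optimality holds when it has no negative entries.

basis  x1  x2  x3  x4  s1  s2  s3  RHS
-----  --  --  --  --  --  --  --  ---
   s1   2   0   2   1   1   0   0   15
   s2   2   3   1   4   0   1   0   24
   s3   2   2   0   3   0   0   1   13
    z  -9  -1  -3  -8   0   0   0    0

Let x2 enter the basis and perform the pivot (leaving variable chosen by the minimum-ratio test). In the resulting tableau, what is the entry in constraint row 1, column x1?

2

Ratio test on column x2 — row 1: entry 0 ≤ 0; row 2: 24/3 = 8; row 3: 13/2 = 13/2. Minimum is 13/2 at row 3 (s3 leaves); pivot element 2.
Divide row 3 by 2; eliminate column x2 from the other rows.
Row 1 update in column x1: 2 − 0·1 = 2.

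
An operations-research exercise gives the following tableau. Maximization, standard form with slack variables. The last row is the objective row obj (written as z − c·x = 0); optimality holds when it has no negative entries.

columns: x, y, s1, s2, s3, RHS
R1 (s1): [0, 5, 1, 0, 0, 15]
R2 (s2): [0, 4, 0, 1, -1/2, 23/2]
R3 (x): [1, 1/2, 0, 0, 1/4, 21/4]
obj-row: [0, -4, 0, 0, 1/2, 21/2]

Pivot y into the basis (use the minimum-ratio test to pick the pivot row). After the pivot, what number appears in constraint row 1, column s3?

Ratio test on column y — row 1: 15/5 = 3; row 2: (23/2)/4 = 23/8; row 3: (21/4)/(1/2) = 21/2. Minimum is 23/8 at row 2 (s2 leaves); pivot element 4.
Divide row 2 by 4; eliminate column y from the other rows.
Row 1 update in column s3: 0 − 5·(-1/8) = 5/8.

5/8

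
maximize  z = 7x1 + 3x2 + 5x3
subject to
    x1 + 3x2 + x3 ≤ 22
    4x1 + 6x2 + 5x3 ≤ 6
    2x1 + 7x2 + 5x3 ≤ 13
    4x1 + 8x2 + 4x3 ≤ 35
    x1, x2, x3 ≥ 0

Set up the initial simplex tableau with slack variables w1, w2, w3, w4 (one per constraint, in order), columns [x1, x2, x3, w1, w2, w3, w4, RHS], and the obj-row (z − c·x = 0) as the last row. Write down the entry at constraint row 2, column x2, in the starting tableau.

Constraint 2 has coefficient 6 on x2.

6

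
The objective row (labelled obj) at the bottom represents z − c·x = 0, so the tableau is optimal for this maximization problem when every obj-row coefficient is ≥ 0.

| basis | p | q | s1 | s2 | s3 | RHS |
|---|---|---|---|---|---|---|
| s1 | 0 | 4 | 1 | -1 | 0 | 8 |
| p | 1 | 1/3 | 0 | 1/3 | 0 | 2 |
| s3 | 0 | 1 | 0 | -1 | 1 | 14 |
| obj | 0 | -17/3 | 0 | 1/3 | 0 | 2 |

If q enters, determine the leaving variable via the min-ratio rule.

s1

Column q entries and ratios — s1: 8/4 = 2; p: 2/(1/3) = 6; s3: 14/1 = 14.
Smallest ratio is 2 in the row of s1, so s1 leaves.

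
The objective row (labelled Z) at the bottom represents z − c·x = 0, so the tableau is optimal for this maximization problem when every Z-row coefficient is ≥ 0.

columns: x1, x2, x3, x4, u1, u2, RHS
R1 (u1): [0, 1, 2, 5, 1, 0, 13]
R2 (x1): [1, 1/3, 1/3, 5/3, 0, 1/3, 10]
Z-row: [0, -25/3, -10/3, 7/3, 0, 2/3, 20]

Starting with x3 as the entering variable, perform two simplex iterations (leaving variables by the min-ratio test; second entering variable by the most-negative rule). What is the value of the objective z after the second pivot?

385/3

Ratio test on column x3 — row 1: 13/2 = 13/2; row 2: 10/(1/3) = 30. Minimum is 13/2 at row 1 (u1 leaves); pivot element 2.
Pivot on row 1; the Z-row RHS becomes 20 − (-10/3)·(13/2) = 125/3.
Next entering variable (most negative Z-row entry -20/3): x2.
Ratio test on column x2 — row 1: (13/2)/(1/2) = 13; row 2: (47/6)/(1/6) = 47. Minimum is 13 at row 1 (x3 leaves); pivot element 1/2.
After the second pivot the Z-row RHS is 125/3 − (-20/3)·13 = 385/3.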